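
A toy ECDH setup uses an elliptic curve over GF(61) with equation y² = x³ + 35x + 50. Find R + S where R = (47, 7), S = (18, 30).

(21, 46)

(47, 7) + (18, 30). λ = (30 - 7)/(18 - 47) ≡ 23/32 mod 61. 32⁻¹ ≡ 21 (mod 61) since 32·21 = 672 ≡ 1, so λ ≡ 56.
  x = λ² - 47 - 18 = 3136 - 65 ≡ 21; y = λ·(47 - 21) - 7 ≡ 46. → (21, 46)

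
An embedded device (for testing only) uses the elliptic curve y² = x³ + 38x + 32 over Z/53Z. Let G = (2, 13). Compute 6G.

(9, 19)

Repeated addition: build up to 6G.
2G: tangent at (2, 13): λ = (3·2² + 38)/(2·13) ≡ 50/26. 26⁻¹ ≡ 51 (mod 53), so λ ≡ 50·51 ≡ 6.
  x = λ² - 2 - 2 = 36 - 4 ≡ 32; y = λ·(2 - 32) - 13 ≡ 19. → (32, 19)
3G: (32, 19) + (2, 13). λ = (13 - 19)/(2 - 32) ≡ 47/23 mod 53. 23⁻¹ ≡ 30 (mod 53), so λ ≡ 32.
  x = λ² - 32 - 2 = 1024 - 34 ≡ 36; y = λ·(32 - 36) - 19 ≡ 12. → (36, 12)
4G: (36, 12) + (2, 13). λ = (13 - 12)/(2 - 36) ≡ 1/19 mod 53. 19⁻¹ ≡ 14 (mod 53), so λ ≡ 14.
  x = λ² - 36 - 2 = 196 - 38 ≡ 52; y = λ·(36 - 52) - 12 ≡ 29. → (52, 29)
5G: (52, 29) + (2, 13). λ = (13 - 29)/(2 - 52) ≡ 37/3 mod 53. 3⁻¹ ≡ 18 (mod 53), so λ ≡ 30.
  x = λ² - 52 - 2 = 900 - 54 ≡ 51; y = λ·(52 - 51) - 29 ≡ 1. → (51, 1)
6G: (51, 1) + (2, 13). λ = (13 - 1)/(2 - 51) ≡ 12/4 mod 53. 4⁻¹ ≡ 40 (mod 53) since 4·40 = 160 ≡ 1, so λ ≡ 3.
  x = λ² - 51 - 2 = 9 - 53 ≡ 9; y = λ·(51 - 9) - 1 ≡ 19. → (9, 19)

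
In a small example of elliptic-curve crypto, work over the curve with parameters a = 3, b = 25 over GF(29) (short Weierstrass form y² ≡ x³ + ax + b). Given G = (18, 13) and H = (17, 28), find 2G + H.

(25, 23)

First 2G:
Repeated addition: build up to 2G.
2G: tangent at (18, 13): λ = (3·18² + 3)/(2·13) ≡ 18/26. 26⁻¹ ≡ 19 (mod 29), so λ ≡ 18·19 ≡ 23.
  x = λ² - 18 - 18 = 529 - 36 ≡ 0; y = λ·(18 - 0) - 13 ≡ 24. → (0, 24)
2G = (0, 24).
Finally 2G + H:
(0, 24) + (17, 28). λ = (28 - 24)/(17 - 0) ≡ 4/17 mod 29. 17⁻¹ ≡ 12 (mod 29), so λ ≡ 19.
  x = λ² - 0 - 17 = 361 - 17 ≡ 25; y = λ·(0 - 25) - 24 ≡ 23. → (25, 23)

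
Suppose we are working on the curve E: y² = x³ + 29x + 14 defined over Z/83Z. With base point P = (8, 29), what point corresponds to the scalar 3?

(19, 55)

Repeated addition: build up to 3P.
2P: tangent at (8, 29): λ = (3·8² + 29)/(2·29) ≡ 55/58. 58⁻¹ ≡ 73 (mod 83) since 58·73 = 4234 ≡ 1, so λ ≡ 55·73 ≡ 31.
  x = λ² - 8 - 8 = 961 - 16 ≡ 32; y = λ·(8 - 32) - 29 ≡ 57. → (32, 57)
3P: (32, 57) + (8, 29). λ = (29 - 57)/(8 - 32) ≡ 55/59 mod 83. 59⁻¹ ≡ 38 (mod 83), so λ ≡ 15.
  x = λ² - 32 - 8 = 225 - 40 ≡ 19; y = λ·(32 - 19) - 57 ≡ 55. → (19, 55)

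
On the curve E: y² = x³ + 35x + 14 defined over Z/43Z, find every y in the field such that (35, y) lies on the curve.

x³ + 35x + 14 = 44114 ≡ 39 (mod 43).
39 is a non-residue mod 43; no y exists.

none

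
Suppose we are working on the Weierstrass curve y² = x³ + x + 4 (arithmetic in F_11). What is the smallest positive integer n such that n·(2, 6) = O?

9

2P: tangent at (2, 6): λ = (3·2² + 1)/(2·6) ≡ 2/1. 1⁻¹ ≡ 1 (mod 11), so λ ≡ 2·1 ≡ 2.
  x = λ² - 2 - 2 = 4 - 4 ≡ 0; y = λ·(2 - 0) - 6 ≡ 9. → (0, 9)
3P: (0, 9) + (2, 6). λ = (6 - 9)/(2 - 0) ≡ 8/2 mod 11. 2⁻¹ ≡ 6 (mod 11), so λ ≡ 4.
  x = λ² - 0 - 2 = 16 - 2 ≡ 3; y = λ·(0 - 3) - 9 ≡ 1. → (3, 1)
4P: (3, 1) + (2, 6). λ = (6 - 1)/(2 - 3) ≡ 5/10 mod 11. 10⁻¹ ≡ 10 (mod 11) since 10·10 = 100 ≡ 1, so λ ≡ 6.
  x = λ² - 3 - 2 = 36 - 5 ≡ 9; y = λ·(3 - 9) - 1 ≡ 7. → (9, 7)
5P: (9, 7) + (2, 6). λ = (6 - 7)/(2 - 9) ≡ 10/4 mod 11. 4⁻¹ ≡ 3 (mod 11) since 4·3 = 12 ≡ 1, so λ ≡ 8.
  x = λ² - 9 - 2 = 64 - 11 ≡ 9; y = λ·(9 - 9) - 7 ≡ 4. → (9, 4)
6P: (9, 4) + (2, 6). λ = (6 - 4)/(2 - 9) ≡ 2/4 mod 11. 4⁻¹ ≡ 3 (mod 11) since 4·3 = 12 ≡ 1, so λ ≡ 6.
  x = λ² - 9 - 2 = 36 - 11 ≡ 3; y = λ·(9 - 3) - 4 ≡ 10. → (3, 10)
7P: (3, 10) + (2, 6). λ = (6 - 10)/(2 - 3) ≡ 7/10 mod 11. 10⁻¹ ≡ 10 (mod 11), so λ ≡ 4.
  x = λ² - 3 - 2 = 16 - 5 ≡ 0; y = λ·(3 - 0) - 10 ≡ 2. → (0, 2)
8P: (0, 2) + (2, 6). λ = (6 - 2)/(2 - 0) ≡ 4/2 mod 11. 2⁻¹ ≡ 6 (mod 11), so λ ≡ 2.
  x = λ² - 0 - 2 = 4 - 2 ≡ 2; y = λ·(0 - 2) - 2 ≡ 5. → (2, 5)
9P: (2, 5) + (2, 6): same x and y₁ ≡ -y₂, so the sum is O.
9P = O, so the order is 9.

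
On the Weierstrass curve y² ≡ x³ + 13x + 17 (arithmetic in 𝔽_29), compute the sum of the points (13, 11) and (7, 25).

(13, 11) + (7, 25). λ = (25 - 11)/(7 - 13) ≡ 14/23 mod 29. 23⁻¹ ≡ 24 (mod 29), so λ ≡ 17.
  x = λ² - 13 - 7 = 289 - 20 ≡ 8; y = λ·(13 - 8) - 11 ≡ 16. → (8, 16)

(8, 16)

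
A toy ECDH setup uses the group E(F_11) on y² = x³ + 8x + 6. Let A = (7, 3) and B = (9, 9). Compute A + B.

(4, 6)

(7, 3) + (9, 9). λ = (9 - 3)/(9 - 7) ≡ 6/2 mod 11. 2⁻¹ ≡ 6 (mod 11), so λ ≡ 3.
  x = λ² - 7 - 9 = 9 - 16 ≡ 4; y = λ·(7 - 4) - 3 ≡ 6. → (4, 6)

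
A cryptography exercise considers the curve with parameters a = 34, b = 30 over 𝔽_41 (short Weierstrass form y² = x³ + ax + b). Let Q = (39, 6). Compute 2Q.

(13, 39)

tangent at (39, 6): λ = (3·39² + 34)/(2·6) ≡ 5/12. 12⁻¹ ≡ 24 (mod 41) since 12·24 = 288 ≡ 1, so λ ≡ 5·24 ≡ 38.
  x = λ² - 39 - 39 = 1444 - 78 ≡ 13; y = λ·(39 - 13) - 6 ≡ 39. → (13, 39)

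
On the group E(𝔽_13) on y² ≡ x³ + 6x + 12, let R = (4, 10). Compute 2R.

tangent at (4, 10): λ = (3·4² + 6)/(2·10) ≡ 2/7. 7⁻¹ ≡ 2 (mod 13), so λ ≡ 2·2 ≡ 4.
  x = λ² - 4 - 4 = 16 - 8 ≡ 8; y = λ·(4 - 8) - 10 ≡ 0. → (8, 0)

(8, 0)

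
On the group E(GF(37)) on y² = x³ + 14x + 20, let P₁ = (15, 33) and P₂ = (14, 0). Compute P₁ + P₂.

(24, 3)

(15, 33) + (14, 0). λ = (0 - 33)/(14 - 15) ≡ 4/36 mod 37. 36⁻¹ ≡ 36 (mod 37), so λ ≡ 33.
  x = λ² - 15 - 14 = 1089 - 29 ≡ 24; y = λ·(15 - 24) - 33 ≡ 3. → (24, 3)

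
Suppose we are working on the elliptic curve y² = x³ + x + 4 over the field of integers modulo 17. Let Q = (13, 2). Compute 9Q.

Double-and-add on 9 = (1001)₂. Start with Q = (13, 2) for the leading 1-bit.
double: tangent at (13, 2): λ = (3·13² + 1)/(2·2) ≡ 15/4. 4⁻¹ ≡ 13 (mod 17), so λ ≡ 15·13 ≡ 8.
  x = λ² - 13 - 13 = 64 - 26 ≡ 4; y = λ·(13 - 4) - 2 ≡ 2. → (4, 2)
double: tangent at (4, 2): λ = (3·4² + 1)/(2·2) ≡ 15/4. 4⁻¹ ≡ 13 (mod 17) since 4·13 = 52 ≡ 1, so λ ≡ 15·13 ≡ 8.
  x = λ² - 4 - 4 = 64 - 8 ≡ 5; y = λ·(4 - 5) - 2 ≡ 7. → (5, 7)
double: tangent at (5, 7): λ = (3·5² + 1)/(2·7) ≡ 8/14. 14⁻¹ ≡ 11 (mod 17), so λ ≡ 8·11 ≡ 3.
  x = λ² - 5 - 5 = 9 - 10 ≡ 16; y = λ·(5 - 16) - 7 ≡ 11. → (16, 11)
add Q: (16, 11) + (13, 2). λ = (2 - 11)/(13 - 16) ≡ 8/14 mod 17. 14⁻¹ ≡ 11 (mod 17) since 14·11 = 154 ≡ 1, so λ ≡ 3.
  x = λ² - 16 - 13 = 9 - 29 ≡ 14; y = λ·(16 - 14) - 11 ≡ 12. → (14, 12)

(14, 12)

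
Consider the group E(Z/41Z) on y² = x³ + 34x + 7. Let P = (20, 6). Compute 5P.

Repeated addition: build up to 5P.
2P: tangent at (20, 6): λ = (3·20² + 34)/(2·6) ≡ 4/12. 12⁻¹ ≡ 24 (mod 41) since 12·24 = 288 ≡ 1, so λ ≡ 4·24 ≡ 14.
  x = λ² - 20 - 20 = 196 - 40 ≡ 33; y = λ·(20 - 33) - 6 ≡ 17. → (33, 17)
3P: (33, 17) + (20, 6). λ = (6 - 17)/(20 - 33) ≡ 30/28 mod 41. 28⁻¹ ≡ 22 (mod 41), so λ ≡ 4.
  x = λ² - 33 - 20 = 16 - 53 ≡ 4; y = λ·(33 - 4) - 17 ≡ 17. → (4, 17)
4P: (4, 17) + (20, 6). λ = (6 - 17)/(20 - 4) ≡ 30/16 mod 41. 16⁻¹ ≡ 18 (mod 41), so λ ≡ 7.
  x = λ² - 4 - 20 = 49 - 24 ≡ 25; y = λ·(4 - 25) - 17 ≡ 0. → (25, 0)
5P: (25, 0) + (20, 6). λ = (6 - 0)/(20 - 25) ≡ 6/36 mod 41. 36⁻¹ ≡ 8 (mod 41), so λ ≡ 7.
  x = λ² - 25 - 20 = 49 - 45 ≡ 4; y = λ·(25 - 4) - 0 ≡ 24. → (4, 24)

(4, 24)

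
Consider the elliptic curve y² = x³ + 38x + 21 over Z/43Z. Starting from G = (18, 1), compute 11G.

Double-and-add on 11 = (1011)₂. Start with G = (18, 1) for the leading 1-bit.
double: tangent at (18, 1): λ = (3·18² + 38)/(2·1) ≡ 21/2. 2⁻¹ ≡ 22 (mod 43), so λ ≡ 21·22 ≡ 32.
  x = λ² - 18 - 18 = 1024 - 36 ≡ 42; y = λ·(18 - 42) - 1 ≡ 5. → (42, 5)
double: tangent at (42, 5): λ = (3·42² + 38)/(2·5) ≡ 41/10. 10⁻¹ ≡ 13 (mod 43) since 10·13 = 130 ≡ 1, so λ ≡ 41·13 ≡ 17.
  x = λ² - 42 - 42 = 289 - 84 ≡ 33; y = λ·(42 - 33) - 5 ≡ 19. → (33, 19)
add G: (33, 19) + (18, 1). λ = (1 - 19)/(18 - 33) ≡ 25/28 mod 43. 28⁻¹ ≡ 20 (mod 43), so λ ≡ 27.
  x = λ² - 33 - 18 = 729 - 51 ≡ 33; y = λ·(33 - 33) - 19 ≡ 24. → (33, 24)
double: tangent at (33, 24): λ = (3·33² + 38)/(2·24) ≡ 37/5. 5⁻¹ ≡ 26 (mod 43), so λ ≡ 37·26 ≡ 16.
  x = λ² - 33 - 33 = 256 - 66 ≡ 18; y = λ·(33 - 18) - 24 ≡ 1. → (18, 1)
add G: tangent at (18, 1): λ = (3·18² + 38)/(2·1) ≡ 21/2. 2⁻¹ ≡ 22 (mod 43), so λ ≡ 21·22 ≡ 32.
  x = λ² - 18 - 18 = 1024 - 36 ≡ 42; y = λ·(18 - 42) - 1 ≡ 5. → (42, 5)

(42, 5)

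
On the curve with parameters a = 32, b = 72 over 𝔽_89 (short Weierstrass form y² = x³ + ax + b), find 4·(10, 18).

(53, 18)

Write P = (10, 18).
Repeated addition: build up to 4P.
2P: tangent at (10, 18): λ = (3·10² + 32)/(2·18) ≡ 65/36. 36⁻¹ ≡ 47 (mod 89), so λ ≡ 65·47 ≡ 29.
  x = λ² - 10 - 10 = 841 - 20 ≡ 20; y = λ·(10 - 20) - 18 ≡ 48. → (20, 48)
3P: (20, 48) + (10, 18). λ = (18 - 48)/(10 - 20) ≡ 59/79 mod 89. 79⁻¹ ≡ 80 (mod 89) since 79·80 = 6320 ≡ 1, so λ ≡ 3.
  x = λ² - 20 - 10 = 9 - 30 ≡ 68; y = λ·(20 - 68) - 48 ≡ 75. → (68, 75)
4P: (68, 75) + (10, 18). λ = (18 - 75)/(10 - 68) ≡ 32/31 mod 89. 31⁻¹ ≡ 23 (mod 89) since 31·23 = 713 ≡ 1, so λ ≡ 24.
  x = λ² - 68 - 10 = 576 - 78 ≡ 53; y = λ·(68 - 53) - 75 ≡ 18. → (53, 18)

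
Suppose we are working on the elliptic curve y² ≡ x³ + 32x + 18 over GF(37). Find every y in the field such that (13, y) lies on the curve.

x³ + 32x + 18 = 2631 ≡ 4 (mod 37).
Square roots of 4 mod 37: 2 and 35 (since 2² = 4 ≡ 4).

2, 35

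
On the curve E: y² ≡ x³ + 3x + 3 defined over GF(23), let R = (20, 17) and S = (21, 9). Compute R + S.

(20, 17) + (21, 9). λ = (9 - 17)/(21 - 20) ≡ 15/1 mod 23. 1⁻¹ ≡ 1 (mod 23), so λ ≡ 15.
  x = λ² - 20 - 21 = 225 - 41 ≡ 0; y = λ·(20 - 0) - 17 ≡ 7. → (0, 7)

(0, 7)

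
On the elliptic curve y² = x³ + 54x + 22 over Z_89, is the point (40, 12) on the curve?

yes

y² = 12² ≡ 55; x³ + 54x + 22 = 66182 ≡ 55 (mod 89). 55 = 55.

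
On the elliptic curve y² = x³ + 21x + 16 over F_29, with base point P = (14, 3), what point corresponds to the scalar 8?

(1, 3)

Repeated addition: build up to 8P.
2P: tangent at (14, 3): λ = (3·14² + 21)/(2·3) ≡ 0/6. 6⁻¹ ≡ 5 (mod 29) since 6·5 = 30 ≡ 1, so λ ≡ 0·5 ≡ 0.
  x = λ² - 14 - 14 = 0 - 28 ≡ 1; y = λ·(14 - 1) - 3 ≡ 26. → (1, 26)
3P: (1, 26) + (14, 3). λ = (3 - 26)/(14 - 1) ≡ 6/13 mod 29. 13⁻¹ ≡ 9 (mod 29), so λ ≡ 25.
  x = λ² - 1 - 14 = 625 - 15 ≡ 1; y = λ·(1 - 1) - 26 ≡ 3. → (1, 3)
4P: (1, 3) + (14, 3). λ = (3 - 3)/(14 - 1) ≡ 0/13 mod 29. 13⁻¹ ≡ 9 (mod 29), so λ ≡ 0.
  x = λ² - 1 - 14 = 0 - 15 ≡ 14; y = λ·(1 - 14) - 3 ≡ 26. → (14, 26)
5P: (14, 26) + (14, 3): same x and y₁ ≡ -y₂, so the sum is O.
6P: O + (14, 3) = (14, 3) (identity).
7P: tangent at (14, 3): λ = (3·14² + 21)/(2·3) ≡ 0/6. 6⁻¹ ≡ 5 (mod 29) since 6·5 = 30 ≡ 1, so λ ≡ 0·5 ≡ 0.
  x = λ² - 14 - 14 = 0 - 28 ≡ 1; y = λ·(14 - 1) - 3 ≡ 26. → (1, 26)
8P: (1, 26) + (14, 3). λ = (3 - 26)/(14 - 1) ≡ 6/13 mod 29. 13⁻¹ ≡ 9 (mod 29), so λ ≡ 25.
  x = λ² - 1 - 14 = 625 - 15 ≡ 1; y = λ·(1 - 1) - 26 ≡ 3. → (1, 3)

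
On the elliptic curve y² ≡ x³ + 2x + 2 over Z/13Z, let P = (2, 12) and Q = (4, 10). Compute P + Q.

(2, 12) + (4, 10). λ = (10 - 12)/(4 - 2) ≡ 11/2 mod 13. 2⁻¹ ≡ 7 (mod 13) since 2·7 = 14 ≡ 1, so λ ≡ 12.
  x = λ² - 2 - 4 = 144 - 6 ≡ 8; y = λ·(2 - 8) - 12 ≡ 7. → (8, 7)

(8, 7)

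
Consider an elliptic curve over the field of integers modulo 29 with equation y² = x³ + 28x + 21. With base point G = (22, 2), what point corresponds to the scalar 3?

(11, 23)

Repeated addition: build up to 3G.
2G: tangent at (22, 2): λ = (3·22² + 28)/(2·2) ≡ 1/4. 4⁻¹ ≡ 22 (mod 29), so λ ≡ 1·22 ≡ 22.
  x = λ² - 22 - 22 = 484 - 44 ≡ 5; y = λ·(22 - 5) - 2 ≡ 24. → (5, 24)
3G: (5, 24) + (22, 2). λ = (2 - 24)/(22 - 5) ≡ 7/17 mod 29. 17⁻¹ ≡ 12 (mod 29) since 17·12 = 204 ≡ 1, so λ ≡ 26.
  x = λ² - 5 - 22 = 676 - 27 ≡ 11; y = λ·(5 - 11) - 24 ≡ 23. → (11, 23)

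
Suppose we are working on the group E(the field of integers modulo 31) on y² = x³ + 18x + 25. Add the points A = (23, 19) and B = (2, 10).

(23, 19) + (2, 10). λ = (10 - 19)/(2 - 23) ≡ 22/10 mod 31. 10⁻¹ ≡ 28 (mod 31), so λ ≡ 27.
  x = λ² - 23 - 2 = 729 - 25 ≡ 22; y = λ·(23 - 22) - 19 ≡ 8. → (22, 8)

(22, 8)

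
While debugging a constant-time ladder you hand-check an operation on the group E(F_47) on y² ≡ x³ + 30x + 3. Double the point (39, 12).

(34, 46)

tangent at (39, 12): λ = (3·39² + 30)/(2·12) ≡ 34/24. 24⁻¹ ≡ 2 (mod 47) since 24·2 = 48 ≡ 1, so λ ≡ 34·2 ≡ 21.
  x = λ² - 39 - 39 = 441 - 78 ≡ 34; y = λ·(39 - 34) - 12 ≡ 46. → (34, 46)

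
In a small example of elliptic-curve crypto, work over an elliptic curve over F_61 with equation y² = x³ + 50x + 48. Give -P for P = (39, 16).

-(39, 16) = (39, -16 mod 61) = (39, 45).

(39, 45)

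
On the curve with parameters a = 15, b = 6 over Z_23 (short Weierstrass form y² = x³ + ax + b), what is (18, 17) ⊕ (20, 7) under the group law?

(18, 17) + (20, 7). λ = (7 - 17)/(20 - 18) ≡ 13/2 mod 23. 2⁻¹ ≡ 12 (mod 23), so λ ≡ 18.
  x = λ² - 18 - 20 = 324 - 38 ≡ 10; y = λ·(18 - 10) - 17 ≡ 12. → (10, 12)

(10, 12)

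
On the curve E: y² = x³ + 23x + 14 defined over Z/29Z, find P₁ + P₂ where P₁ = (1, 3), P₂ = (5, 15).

(3, 20)

(1, 3) + (5, 15). λ = (15 - 3)/(5 - 1) ≡ 12/4 mod 29. 4⁻¹ ≡ 22 (mod 29) since 4·22 = 88 ≡ 1, so λ ≡ 3.
  x = λ² - 1 - 5 = 9 - 6 ≡ 3; y = λ·(1 - 3) - 3 ≡ 20. → (3, 20)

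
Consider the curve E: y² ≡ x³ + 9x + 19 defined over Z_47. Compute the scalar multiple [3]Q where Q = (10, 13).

(46, 3)

Repeated addition: build up to 3Q.
2Q: tangent at (10, 13): λ = (3·10² + 9)/(2·13) ≡ 27/26. 26⁻¹ ≡ 38 (mod 47), so λ ≡ 27·38 ≡ 39.
  x = λ² - 10 - 10 = 1521 - 20 ≡ 44; y = λ·(10 - 44) - 13 ≡ 24. → (44, 24)
3Q: (44, 24) + (10, 13). λ = (13 - 24)/(10 - 44) ≡ 36/13 mod 47. 13⁻¹ ≡ 29 (mod 47), so λ ≡ 10.
  x = λ² - 44 - 10 = 100 - 54 ≡ 46; y = λ·(44 - 46) - 24 ≡ 3. → (46, 3)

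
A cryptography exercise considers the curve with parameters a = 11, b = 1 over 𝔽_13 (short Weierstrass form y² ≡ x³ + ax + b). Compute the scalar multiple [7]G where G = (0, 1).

Double-and-add on 7 = (111)₂. Start with G = (0, 1) for the leading 1-bit.
double: tangent at (0, 1): λ = (3·0² + 11)/(2·1) ≡ 11/2. 2⁻¹ ≡ 7 (mod 13), so λ ≡ 11·7 ≡ 12.
  x = λ² - 0 - 0 = 144 - 0 ≡ 1; y = λ·(0 - 1) - 1 ≡ 0. → (1, 0)
add G: (1, 0) + (0, 1). λ = (1 - 0)/(0 - 1) ≡ 1/12 mod 13. 12⁻¹ ≡ 12 (mod 13) since 12·12 = 144 ≡ 1, so λ ≡ 12.
  x = λ² - 1 - 0 = 144 - 1 ≡ 0; y = λ·(1 - 0) - 0 ≡ 12. → (0, 12)
double: tangent at (0, 12): λ = (3·0² + 11)/(2·12) ≡ 11/11. 11⁻¹ ≡ 6 (mod 13), so λ ≡ 11·6 ≡ 1.
  x = λ² - 0 - 0 = 1 - 0 ≡ 1; y = λ·(0 - 1) - 12 ≡ 0. → (1, 0)
add G: (1, 0) + (0, 1). λ = (1 - 0)/(0 - 1) ≡ 1/12 mod 13. 12⁻¹ ≡ 12 (mod 13) since 12·12 = 144 ≡ 1, so λ ≡ 12.
  x = λ² - 1 - 0 = 144 - 1 ≡ 0; y = λ·(1 - 0) - 0 ≡ 12. → (0, 12)

(0, 12)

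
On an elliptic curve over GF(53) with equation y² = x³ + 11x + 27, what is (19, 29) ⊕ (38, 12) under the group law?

(19, 29) + (38, 12). λ = (12 - 29)/(38 - 19) ≡ 36/19 mod 53. 19⁻¹ ≡ 14 (mod 53) since 19·14 = 266 ≡ 1, so λ ≡ 27.
  x = λ² - 19 - 38 = 729 - 57 ≡ 36; y = λ·(19 - 36) - 29 ≡ 42. → (36, 42)

(36, 42)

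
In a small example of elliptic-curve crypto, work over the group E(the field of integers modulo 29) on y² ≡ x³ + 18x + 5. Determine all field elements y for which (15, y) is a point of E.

5, 24

x³ + 18x + 5 = 3650 ≡ 25 (mod 29).
Square roots of 25 mod 29: 5 and 24 (since 5² = 25 ≡ 25).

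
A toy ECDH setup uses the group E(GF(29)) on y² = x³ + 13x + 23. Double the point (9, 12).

(12, 14)

tangent at (9, 12): λ = (3·9² + 13)/(2·12) ≡ 24/24. 24⁻¹ ≡ 23 (mod 29), so λ ≡ 24·23 ≡ 1.
  x = λ² - 9 - 9 = 1 - 18 ≡ 12; y = λ·(9 - 12) - 12 ≡ 14. → (12, 14)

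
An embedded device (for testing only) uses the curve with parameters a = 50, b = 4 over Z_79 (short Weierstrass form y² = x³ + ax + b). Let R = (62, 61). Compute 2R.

tangent at (62, 61): λ = (3·62² + 50)/(2·61) ≡ 48/43. 43⁻¹ ≡ 68 (mod 79), so λ ≡ 48·68 ≡ 25.
  x = λ² - 62 - 62 = 625 - 124 ≡ 27; y = λ·(62 - 27) - 61 ≡ 24. → (27, 24)

(27, 24)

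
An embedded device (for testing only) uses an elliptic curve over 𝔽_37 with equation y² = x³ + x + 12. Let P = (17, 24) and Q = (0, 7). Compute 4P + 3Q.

(22, 27)

First 4P:
Repeated addition: build up to 4P.
2P: tangent at (17, 24): λ = (3·17² + 1)/(2·24) ≡ 17/11. 11⁻¹ ≡ 27 (mod 37), so λ ≡ 17·27 ≡ 15.
  x = λ² - 17 - 17 = 225 - 34 ≡ 6; y = λ·(17 - 6) - 24 ≡ 30. → (6, 30)
3P: (6, 30) + (17, 24). λ = (24 - 30)/(17 - 6) ≡ 31/11 mod 37. 11⁻¹ ≡ 27 (mod 37), so λ ≡ 23.
  x = λ² - 6 - 17 = 529 - 23 ≡ 25; y = λ·(6 - 25) - 30 ≡ 14. → (25, 14)
4P: (25, 14) + (17, 24). λ = (24 - 14)/(17 - 25) ≡ 10/29 mod 37. 29⁻¹ ≡ 23 (mod 37), so λ ≡ 8.
  x = λ² - 25 - 17 = 64 - 42 ≡ 22; y = λ·(25 - 22) - 14 ≡ 10. → (22, 10)
4P = (22, 10).
Next 3Q:
Repeated addition: build up to 3Q.
2Q: tangent at (0, 7): λ = (3·0² + 1)/(2·7) ≡ 1/14. 14⁻¹ ≡ 8 (mod 37), so λ ≡ 1·8 ≡ 8.
  x = λ² - 0 - 0 = 64 - 0 ≡ 27; y = λ·(0 - 27) - 7 ≡ 36. → (27, 36)
3Q: (27, 36) + (0, 7). λ = (7 - 36)/(0 - 27) ≡ 8/10 mod 37. 10⁻¹ ≡ 26 (mod 37), so λ ≡ 23.
  x = λ² - 27 - 0 = 529 - 27 ≡ 21; y = λ·(27 - 21) - 36 ≡ 28. → (21, 28)
3Q = (21, 28).
Finally 4P + 3Q:
(22, 10) + (21, 28). λ = (28 - 10)/(21 - 22) ≡ 18/36 mod 37. 36⁻¹ ≡ 36 (mod 37), so λ ≡ 19.
  x = λ² - 22 - 21 = 361 - 43 ≡ 22; y = λ·(22 - 22) - 10 ≡ 27. → (22, 27)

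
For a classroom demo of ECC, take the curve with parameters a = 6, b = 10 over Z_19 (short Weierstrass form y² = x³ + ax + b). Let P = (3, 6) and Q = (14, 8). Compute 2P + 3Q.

First 2P:
Repeated addition: build up to 2P.
2P: tangent at (3, 6): λ = (3·3² + 6)/(2·6) ≡ 14/12. 12⁻¹ ≡ 8 (mod 19) since 12·8 = 96 ≡ 1, so λ ≡ 14·8 ≡ 17.
  x = λ² - 3 - 3 = 289 - 6 ≡ 17; y = λ·(3 - 17) - 6 ≡ 3. → (17, 3)
2P = (17, 3).
Next 3Q:
Repeated addition: build up to 3Q.
2Q: tangent at (14, 8): λ = (3·14² + 6)/(2·8) ≡ 5/16. 16⁻¹ ≡ 6 (mod 19) since 16·6 = 96 ≡ 1, so λ ≡ 5·6 ≡ 11.
  x = λ² - 14 - 14 = 121 - 28 ≡ 17; y = λ·(14 - 17) - 8 ≡ 16. → (17, 16)
3Q: (17, 16) + (14, 8). λ = (8 - 16)/(14 - 17) ≡ 11/16 mod 19. 16⁻¹ ≡ 6 (mod 19), so λ ≡ 9.
  x = λ² - 17 - 14 = 81 - 31 ≡ 12; y = λ·(17 - 12) - 16 ≡ 10. → (12, 10)
3Q = (12, 10).
Finally 2P + 3Q:
(17, 3) + (12, 10). λ = (10 - 3)/(12 - 17) ≡ 7/14 mod 19. 14⁻¹ ≡ 15 (mod 19), so λ ≡ 10.
  x = λ² - 17 - 12 = 100 - 29 ≡ 14; y = λ·(17 - 14) - 3 ≡ 8. → (14, 8)

(14, 8)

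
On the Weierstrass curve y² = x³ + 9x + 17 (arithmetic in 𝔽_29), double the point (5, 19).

(3, 19)

tangent at (5, 19): λ = (3·5² + 9)/(2·19) ≡ 26/9. 9⁻¹ ≡ 13 (mod 29), so λ ≡ 26·13 ≡ 19.
  x = λ² - 5 - 5 = 361 - 10 ≡ 3; y = λ·(5 - 3) - 19 ≡ 19. → (3, 19)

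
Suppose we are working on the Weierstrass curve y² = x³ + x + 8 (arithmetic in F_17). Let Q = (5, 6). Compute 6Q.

Repeated addition: build up to 6Q.
2Q: tangent at (5, 6): λ = (3·5² + 1)/(2·6) ≡ 8/12. 12⁻¹ ≡ 10 (mod 17), so λ ≡ 8·10 ≡ 12.
  x = λ² - 5 - 5 = 144 - 10 ≡ 15; y = λ·(5 - 15) - 6 ≡ 10. → (15, 10)
3Q: (15, 10) + (5, 6). λ = (6 - 10)/(5 - 15) ≡ 13/7 mod 17. 7⁻¹ ≡ 5 (mod 17), so λ ≡ 14.
  x = λ² - 15 - 5 = 196 - 20 ≡ 6; y = λ·(15 - 6) - 10 ≡ 14. → (6, 14)
4Q: (6, 14) + (5, 6). λ = (6 - 14)/(5 - 6) ≡ 9/16 mod 17. 16⁻¹ ≡ 16 (mod 17), so λ ≡ 8.
  x = λ² - 6 - 5 = 64 - 11 ≡ 2; y = λ·(6 - 2) - 14 ≡ 1. → (2, 1)
5Q: (2, 1) + (5, 6). λ = (6 - 1)/(5 - 2) ≡ 5/3 mod 17. 3⁻¹ ≡ 6 (mod 17), so λ ≡ 13.
  x = λ² - 2 - 5 = 169 - 7 ≡ 9; y = λ·(2 - 9) - 1 ≡ 10. → (9, 10)
6Q: (9, 10) + (5, 6). λ = (6 - 10)/(5 - 9) ≡ 13/13 mod 17. 13⁻¹ ≡ 4 (mod 17), so λ ≡ 1.
  x = λ² - 9 - 5 = 1 - 14 ≡ 4; y = λ·(9 - 4) - 10 ≡ 12. → (4, 12)

(4, 12)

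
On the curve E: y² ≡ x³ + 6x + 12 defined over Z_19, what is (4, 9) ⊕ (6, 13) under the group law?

(4, 9) + (6, 13). λ = (13 - 9)/(6 - 4) ≡ 4/2 mod 19. 2⁻¹ ≡ 10 (mod 19) since 2·10 = 20 ≡ 1, so λ ≡ 2.
  x = λ² - 4 - 6 = 4 - 10 ≡ 13; y = λ·(4 - 13) - 9 ≡ 11. → (13, 11)

(13, 11)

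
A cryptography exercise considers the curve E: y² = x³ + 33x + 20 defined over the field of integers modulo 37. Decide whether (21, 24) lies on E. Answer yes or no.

y² = 24² ≡ 21; x³ + 33x + 20 = 9974 ≡ 21 (mod 37). 21 = 21.

yes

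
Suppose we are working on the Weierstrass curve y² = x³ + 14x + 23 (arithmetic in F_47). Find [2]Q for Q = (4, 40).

tangent at (4, 40): λ = (3·4² + 14)/(2·40) ≡ 15/33. 33⁻¹ ≡ 10 (mod 47) since 33·10 = 330 ≡ 1, so λ ≡ 15·10 ≡ 9.
  x = λ² - 4 - 4 = 81 - 8 ≡ 26; y = λ·(4 - 26) - 40 ≡ 44. → (26, 44)

(26, 44)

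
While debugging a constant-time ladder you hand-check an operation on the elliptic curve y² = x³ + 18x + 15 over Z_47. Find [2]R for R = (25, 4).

(18, 25)

tangent at (25, 4): λ = (3·25² + 18)/(2·4) ≡ 13/8. 8⁻¹ ≡ 6 (mod 47), so λ ≡ 13·6 ≡ 31.
  x = λ² - 25 - 25 = 961 - 50 ≡ 18; y = λ·(25 - 18) - 4 ≡ 25. → (18, 25)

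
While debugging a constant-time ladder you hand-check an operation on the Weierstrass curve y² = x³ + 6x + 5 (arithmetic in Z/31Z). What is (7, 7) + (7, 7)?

(5, 6)

tangent at (7, 7): λ = (3·7² + 6)/(2·7) ≡ 29/14. 14⁻¹ ≡ 20 (mod 31), so λ ≡ 29·20 ≡ 22.
  x = λ² - 7 - 7 = 484 - 14 ≡ 5; y = λ·(7 - 5) - 7 ≡ 6. → (5, 6)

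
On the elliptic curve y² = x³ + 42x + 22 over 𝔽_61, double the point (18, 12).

(22, 2)

tangent at (18, 12): λ = (3·18² + 42)/(2·12) ≡ 38/24. 24⁻¹ ≡ 28 (mod 61), so λ ≡ 38·28 ≡ 27.
  x = λ² - 18 - 18 = 729 - 36 ≡ 22; y = λ·(18 - 22) - 12 ≡ 2. → (22, 2)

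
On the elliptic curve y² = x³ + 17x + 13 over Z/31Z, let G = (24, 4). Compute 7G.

Double-and-add on 7 = (111)₂. Start with G = (24, 4) for the leading 1-bit.
double: tangent at (24, 4): λ = (3·24² + 17)/(2·4) ≡ 9/8. 8⁻¹ ≡ 4 (mod 31) since 8·4 = 32 ≡ 1, so λ ≡ 9·4 ≡ 5.
  x = λ² - 24 - 24 = 25 - 48 ≡ 8; y = λ·(24 - 8) - 4 ≡ 14. → (8, 14)
add G: (8, 14) + (24, 4). λ = (4 - 14)/(24 - 8) ≡ 21/16 mod 31. 16⁻¹ ≡ 2 (mod 31), so λ ≡ 11.
  x = λ² - 8 - 24 = 121 - 32 ≡ 27; y = λ·(8 - 27) - 14 ≡ 25. → (27, 25)
double: tangent at (27, 25): λ = (3·27² + 17)/(2·25) ≡ 3/19. 19⁻¹ ≡ 18 (mod 31), so λ ≡ 3·18 ≡ 23.
  x = λ² - 27 - 27 = 529 - 54 ≡ 10; y = λ·(27 - 10) - 25 ≡ 25. → (10, 25)
add G: (10, 25) + (24, 4). λ = (4 - 25)/(24 - 10) ≡ 10/14 mod 31. 14⁻¹ ≡ 20 (mod 31), so λ ≡ 14.
  x = λ² - 10 - 24 = 196 - 34 ≡ 7; y = λ·(10 - 7) - 25 ≡ 17. → (7, 17)

(7, 17)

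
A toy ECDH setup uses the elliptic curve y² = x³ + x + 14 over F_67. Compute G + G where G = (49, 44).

tangent at (49, 44): λ = (3·49² + 1)/(2·44) ≡ 35/21. 21⁻¹ ≡ 16 (mod 67), so λ ≡ 35·16 ≡ 24.
  x = λ² - 49 - 49 = 576 - 98 ≡ 9; y = λ·(49 - 9) - 44 ≡ 45. → (9, 45)

(9, 45)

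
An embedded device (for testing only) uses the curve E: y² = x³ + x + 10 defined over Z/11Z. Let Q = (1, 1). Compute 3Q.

(2, 3)

Repeated addition: build up to 3Q.
2Q: tangent at (1, 1): λ = (3·1² + 1)/(2·1) ≡ 4/2. 2⁻¹ ≡ 6 (mod 11), so λ ≡ 4·6 ≡ 2.
  x = λ² - 1 - 1 = 4 - 2 ≡ 2; y = λ·(1 - 2) - 1 ≡ 8. → (2, 8)
3Q: (2, 8) + (1, 1). λ = (1 - 8)/(1 - 2) ≡ 4/10 mod 11. 10⁻¹ ≡ 10 (mod 11), so λ ≡ 7.
  x = λ² - 2 - 1 = 49 - 3 ≡ 2; y = λ·(2 - 2) - 8 ≡ 3. → (2, 3)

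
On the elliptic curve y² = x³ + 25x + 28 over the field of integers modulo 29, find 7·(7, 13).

(17, 28)

Write Q = (7, 13).
Double-and-add on 7 = (111)₂. Start with Q = (7, 13) for the leading 1-bit.
double: tangent at (7, 13): λ = (3·7² + 25)/(2·13) ≡ 27/26. 26⁻¹ ≡ 19 (mod 29), so λ ≡ 27·19 ≡ 20.
  x = λ² - 7 - 7 = 400 - 14 ≡ 9; y = λ·(7 - 9) - 13 ≡ 5. → (9, 5)
add Q: (9, 5) + (7, 13). λ = (13 - 5)/(7 - 9) ≡ 8/27 mod 29. 27⁻¹ ≡ 14 (mod 29), so λ ≡ 25.
  x = λ² - 9 - 7 = 625 - 16 ≡ 0; y = λ·(9 - 0) - 5 ≡ 17. → (0, 17)
double: tangent at (0, 17): λ = (3·0² + 25)/(2·17) ≡ 25/5. 5⁻¹ ≡ 6 (mod 29) since 5·6 = 30 ≡ 1, so λ ≡ 25·6 ≡ 5.
  x = λ² - 0 - 0 = 25 - 0 ≡ 25; y = λ·(0 - 25) - 17 ≡ 3. → (25, 3)
add Q: (25, 3) + (7, 13). λ = (13 - 3)/(7 - 25) ≡ 10/11 mod 29. 11⁻¹ ≡ 8 (mod 29) since 11·8 = 88 ≡ 1, so λ ≡ 22.
  x = λ² - 25 - 7 = 484 - 32 ≡ 17; y = λ·(25 - 17) - 3 ≡ 28. → (17, 28)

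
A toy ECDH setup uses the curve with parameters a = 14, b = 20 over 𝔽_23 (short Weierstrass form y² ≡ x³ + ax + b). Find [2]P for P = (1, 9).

tangent at (1, 9): λ = (3·1² + 14)/(2·9) ≡ 17/18. 18⁻¹ ≡ 9 (mod 23), so λ ≡ 17·9 ≡ 15.
  x = λ² - 1 - 1 = 225 - 2 ≡ 16; y = λ·(1 - 16) - 9 ≡ 19. → (16, 19)

(16, 19)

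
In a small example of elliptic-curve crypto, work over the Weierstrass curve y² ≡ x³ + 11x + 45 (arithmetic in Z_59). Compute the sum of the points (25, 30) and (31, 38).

(25, 30) + (31, 38). λ = (38 - 30)/(31 - 25) ≡ 8/6 mod 59. 6⁻¹ ≡ 10 (mod 59) since 6·10 = 60 ≡ 1, so λ ≡ 21.
  x = λ² - 25 - 31 = 441 - 56 ≡ 31; y = λ·(25 - 31) - 30 ≡ 21. → (31, 21)

(31, 21)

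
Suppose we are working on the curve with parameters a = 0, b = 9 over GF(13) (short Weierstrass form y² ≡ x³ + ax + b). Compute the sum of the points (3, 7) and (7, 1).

(2, 11)

(3, 7) + (7, 1). λ = (1 - 7)/(7 - 3) ≡ 7/4 mod 13. 4⁻¹ ≡ 10 (mod 13), so λ ≡ 5.
  x = λ² - 3 - 7 = 25 - 10 ≡ 2; y = λ·(3 - 2) - 7 ≡ 11. → (2, 11)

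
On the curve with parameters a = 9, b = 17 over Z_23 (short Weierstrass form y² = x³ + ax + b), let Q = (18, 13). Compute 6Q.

(12, 6)

Repeated addition: build up to 6Q.
2Q: tangent at (18, 13): λ = (3·18² + 9)/(2·13) ≡ 15/3. 3⁻¹ ≡ 8 (mod 23), so λ ≡ 15·8 ≡ 5.
  x = λ² - 18 - 18 = 25 - 36 ≡ 12; y = λ·(18 - 12) - 13 ≡ 17. → (12, 17)
3Q: (12, 17) + (18, 13). λ = (13 - 17)/(18 - 12) ≡ 19/6 mod 23. 6⁻¹ ≡ 4 (mod 23) since 6·4 = 24 ≡ 1, so λ ≡ 7.
  x = λ² - 12 - 18 = 49 - 30 ≡ 19; y = λ·(12 - 19) - 17 ≡ 3. → (19, 3)
4Q: (19, 3) + (18, 13). λ = (13 - 3)/(18 - 19) ≡ 10/22 mod 23. 22⁻¹ ≡ 22 (mod 23) since 22·22 = 484 ≡ 1, so λ ≡ 13.
  x = λ² - 19 - 18 = 169 - 37 ≡ 17; y = λ·(19 - 17) - 3 ≡ 0. → (17, 0)
5Q: (17, 0) + (18, 13). λ = (13 - 0)/(18 - 17) ≡ 13/1 mod 23. 1⁻¹ ≡ 1 (mod 23) since 1·1 = 1 ≡ 1, so λ ≡ 13.
  x = λ² - 17 - 18 = 169 - 35 ≡ 19; y = λ·(17 - 19) - 0 ≡ 20. → (19, 20)
6Q: (19, 20) + (18, 13). λ = (13 - 20)/(18 - 19) ≡ 16/22 mod 23. 22⁻¹ ≡ 22 (mod 23), so λ ≡ 7.
  x = λ² - 19 - 18 = 49 - 37 ≡ 12; y = λ·(19 - 12) - 20 ≡ 6. → (12, 6)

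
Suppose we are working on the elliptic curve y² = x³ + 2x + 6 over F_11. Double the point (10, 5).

(5, 3)

tangent at (10, 5): λ = (3·10² + 2)/(2·5) ≡ 5/10. 10⁻¹ ≡ 10 (mod 11), so λ ≡ 5·10 ≡ 6.
  x = λ² - 10 - 10 = 36 - 20 ≡ 5; y = λ·(10 - 5) - 5 ≡ 3. → (5, 3)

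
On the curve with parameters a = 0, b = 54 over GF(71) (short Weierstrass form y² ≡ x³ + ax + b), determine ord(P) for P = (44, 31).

2P: tangent at (44, 31): λ = (3·44² + 0)/(2·31) ≡ 57/62. 62⁻¹ ≡ 63 (mod 71) since 62·63 = 3906 ≡ 1, so λ ≡ 57·63 ≡ 41.
  x = λ² - 44 - 44 = 1681 - 88 ≡ 31; y = λ·(44 - 31) - 31 ≡ 5. → (31, 5)
3P: (31, 5) + (44, 31). λ = (31 - 5)/(44 - 31) ≡ 26/13 mod 71. 13⁻¹ ≡ 11 (mod 71) since 13·11 = 143 ≡ 1, so λ ≡ 2.
  x = λ² - 31 - 44 = 4 - 75 ≡ 0; y = λ·(31 - 0) - 5 ≡ 57. → (0, 57)
4P: (0, 57) + (44, 31). λ = (31 - 57)/(44 - 0) ≡ 45/44 mod 71. 44⁻¹ ≡ 21 (mod 71) since 44·21 = 924 ≡ 1, so λ ≡ 22.
  x = λ² - 0 - 44 = 484 - 44 ≡ 14; y = λ·(0 - 14) - 57 ≡ 61. → (14, 61)
5P: (14, 61) + (44, 31). λ = (31 - 61)/(44 - 14) ≡ 41/30 mod 71. 30⁻¹ ≡ 45 (mod 71), so λ ≡ 70.
  x = λ² - 14 - 44 = 4900 - 58 ≡ 14; y = λ·(14 - 14) - 61 ≡ 10. → (14, 10)
6P: (14, 10) + (44, 31). λ = (31 - 10)/(44 - 14) ≡ 21/30 mod 71. 30⁻¹ ≡ 45 (mod 71), so λ ≡ 22.
  x = λ² - 14 - 44 = 484 - 58 ≡ 0; y = λ·(14 - 0) - 10 ≡ 14. → (0, 14)
7P: (0, 14) + (44, 31). λ = (31 - 14)/(44 - 0) ≡ 17/44 mod 71. 44⁻¹ ≡ 21 (mod 71) since 44·21 = 924 ≡ 1, so λ ≡ 2.
  x = λ² - 0 - 44 = 4 - 44 ≡ 31; y = λ·(0 - 31) - 14 ≡ 66. → (31, 66)
8P: (31, 66) + (44, 31). λ = (31 - 66)/(44 - 31) ≡ 36/13 mod 71. 13⁻¹ ≡ 11 (mod 71), so λ ≡ 41.
  x = λ² - 31 - 44 = 1681 - 75 ≡ 44; y = λ·(31 - 44) - 66 ≡ 40. → (44, 40)
9P: (44, 40) + (44, 31): same x and y₁ ≡ -y₂, so the sum is ∞.
9P = ∞, so the order is 9.

9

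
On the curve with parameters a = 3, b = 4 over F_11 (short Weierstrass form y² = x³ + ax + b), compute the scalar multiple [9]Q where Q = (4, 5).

Double-and-add on 9 = (1001)₂. Start with Q = (4, 5) for the leading 1-bit.
double: tangent at (4, 5): λ = (3·4² + 3)/(2·5) ≡ 7/10. 10⁻¹ ≡ 10 (mod 11) since 10·10 = 100 ≡ 1, so λ ≡ 7·10 ≡ 4.
  x = λ² - 4 - 4 = 16 - 8 ≡ 8; y = λ·(4 - 8) - 5 ≡ 1. → (8, 1)
double: tangent at (8, 1): λ = (3·8² + 3)/(2·1) ≡ 8/2. 2⁻¹ ≡ 6 (mod 11) since 2·6 = 12 ≡ 1, so λ ≡ 8·6 ≡ 4.
  x = λ² - 8 - 8 = 16 - 16 ≡ 0; y = λ·(8 - 0) - 1 ≡ 9. → (0, 9)
double: tangent at (0, 9): λ = (3·0² + 3)/(2·9) ≡ 3/7. 7⁻¹ ≡ 8 (mod 11), so λ ≡ 3·8 ≡ 2.
  x = λ² - 0 - 0 = 4 - 0 ≡ 4; y = λ·(0 - 4) - 9 ≡ 5. → (4, 5)
add Q: tangent at (4, 5): λ = (3·4² + 3)/(2·5) ≡ 7/10. 10⁻¹ ≡ 10 (mod 11) since 10·10 = 100 ≡ 1, so λ ≡ 7·10 ≡ 4.
  x = λ² - 4 - 4 = 16 - 8 ≡ 8; y = λ·(4 - 8) - 5 ≡ 1. → (8, 1)

(8, 1)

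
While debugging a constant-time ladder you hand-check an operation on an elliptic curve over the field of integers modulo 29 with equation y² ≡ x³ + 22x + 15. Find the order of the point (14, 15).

2P: tangent at (14, 15): λ = (3·14² + 22)/(2·15) ≡ 1/1. 1⁻¹ ≡ 1 (mod 29), so λ ≡ 1·1 ≡ 1.
  x = λ² - 14 - 14 = 1 - 28 ≡ 2; y = λ·(14 - 2) - 15 ≡ 26. → (2, 26)
3P: (2, 26) + (14, 15). λ = (15 - 26)/(14 - 2) ≡ 18/12 mod 29. 12⁻¹ ≡ 17 (mod 29) since 12·17 = 204 ≡ 1, so λ ≡ 16.
  x = λ² - 2 - 14 = 256 - 16 ≡ 8; y = λ·(2 - 8) - 26 ≡ 23. → (8, 23)
4P: (8, 23) + (14, 15). λ = (15 - 23)/(14 - 8) ≡ 21/6 mod 29. 6⁻¹ ≡ 5 (mod 29), so λ ≡ 18.
  x = λ² - 8 - 14 = 324 - 22 ≡ 12; y = λ·(8 - 12) - 23 ≡ 21. → (12, 21)
5P: (12, 21) + (14, 15). λ = (15 - 21)/(14 - 12) ≡ 23/2 mod 29. 2⁻¹ ≡ 15 (mod 29), so λ ≡ 26.
  x = λ² - 12 - 14 = 676 - 26 ≡ 12; y = λ·(12 - 12) - 21 ≡ 8. → (12, 8)
6P: (12, 8) + (14, 15). λ = (15 - 8)/(14 - 12) ≡ 7/2 mod 29. 2⁻¹ ≡ 15 (mod 29), so λ ≡ 18.
  x = λ² - 12 - 14 = 324 - 26 ≡ 8; y = λ·(12 - 8) - 8 ≡ 6. → (8, 6)
7P: (8, 6) + (14, 15). λ = (15 - 6)/(14 - 8) ≡ 9/6 mod 29. 6⁻¹ ≡ 5 (mod 29), so λ ≡ 16.
  x = λ² - 8 - 14 = 256 - 22 ≡ 2; y = λ·(8 - 2) - 6 ≡ 3. → (2, 3)
8P: (2, 3) + (14, 15). λ = (15 - 3)/(14 - 2) ≡ 12/12 mod 29. 12⁻¹ ≡ 17 (mod 29), so λ ≡ 1.
  x = λ² - 2 - 14 = 1 - 16 ≡ 14; y = λ·(2 - 14) - 3 ≡ 14. → (14, 14)
9P: (14, 14) + (14, 15): same x and y₁ ≡ -y₂, so the sum is O.
9P = O, so the order is 9.

9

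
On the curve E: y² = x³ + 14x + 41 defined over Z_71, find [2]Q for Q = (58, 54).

tangent at (58, 54): λ = (3·58² + 14)/(2·54) ≡ 24/37. 37⁻¹ ≡ 48 (mod 71) since 37·48 = 1776 ≡ 1, so λ ≡ 24·48 ≡ 16.
  x = λ² - 58 - 58 = 256 - 116 ≡ 69; y = λ·(58 - 69) - 54 ≡ 54. → (69, 54)

(69, 54)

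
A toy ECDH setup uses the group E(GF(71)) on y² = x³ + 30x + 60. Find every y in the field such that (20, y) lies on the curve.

x³ + 30x + 60 = 8660 ≡ 69 (mod 71).
69 is a non-residue mod 71; no y exists.

none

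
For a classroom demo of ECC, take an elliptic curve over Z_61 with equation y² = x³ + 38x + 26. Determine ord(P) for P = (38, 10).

2P: tangent at (38, 10): λ = (3·38² + 38)/(2·10) ≡ 39/20. 20⁻¹ ≡ 58 (mod 61), so λ ≡ 39·58 ≡ 5.
  x = λ² - 38 - 38 = 25 - 76 ≡ 10; y = λ·(38 - 10) - 10 ≡ 8. → (10, 8)
3P: (10, 8) + (38, 10). λ = (10 - 8)/(38 - 10) ≡ 2/28 mod 61. 28⁻¹ ≡ 24 (mod 61), so λ ≡ 48.
  x = λ² - 10 - 38 = 2304 - 48 ≡ 60; y = λ·(10 - 60) - 8 ≡ 32. → (60, 32)
4P: (60, 32) + (38, 10). λ = (10 - 32)/(38 - 60) ≡ 39/39 mod 61. 39⁻¹ ≡ 36 (mod 61), so λ ≡ 1.
  x = λ² - 60 - 38 = 1 - 98 ≡ 25; y = λ·(60 - 25) - 32 ≡ 3. → (25, 3)
5P: (25, 3) + (38, 10). λ = (10 - 3)/(38 - 25) ≡ 7/13 mod 61. 13⁻¹ ≡ 47 (mod 61), so λ ≡ 24.
  x = λ² - 25 - 38 = 576 - 63 ≡ 25; y = λ·(25 - 25) - 3 ≡ 58. → (25, 58)
6P: (25, 58) + (38, 10). λ = (10 - 58)/(38 - 25) ≡ 13/13 mod 61. 13⁻¹ ≡ 47 (mod 61), so λ ≡ 1.
  x = λ² - 25 - 38 = 1 - 63 ≡ 60; y = λ·(25 - 60) - 58 ≡ 29. → (60, 29)
7P: (60, 29) + (38, 10). λ = (10 - 29)/(38 - 60) ≡ 42/39 mod 61. 39⁻¹ ≡ 36 (mod 61), so λ ≡ 48.
  x = λ² - 60 - 38 = 2304 - 98 ≡ 10; y = λ·(60 - 10) - 29 ≡ 53. → (10, 53)
8P: (10, 53) + (38, 10). λ = (10 - 53)/(38 - 10) ≡ 18/28 mod 61. 28⁻¹ ≡ 24 (mod 61), so λ ≡ 5.
  x = λ² - 10 - 38 = 25 - 48 ≡ 38; y = λ·(10 - 38) - 53 ≡ 51. → (38, 51)
9P: (38, 51) + (38, 10): same x and y₁ ≡ -y₂, so the sum is O.
9P = O, so the order is 9.

9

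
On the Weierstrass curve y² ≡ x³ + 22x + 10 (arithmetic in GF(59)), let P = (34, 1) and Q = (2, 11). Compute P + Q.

(34, 1) + (2, 11). λ = (11 - 1)/(2 - 34) ≡ 10/27 mod 59. 27⁻¹ ≡ 35 (mod 59) since 27·35 = 945 ≡ 1, so λ ≡ 55.
  x = λ² - 34 - 2 = 3025 - 36 ≡ 39; y = λ·(34 - 39) - 1 ≡ 19. → (39, 19)

(39, 19)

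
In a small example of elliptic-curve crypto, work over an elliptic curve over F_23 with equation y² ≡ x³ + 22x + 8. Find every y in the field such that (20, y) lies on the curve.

none

x³ + 22x + 8 = 8448 ≡ 7 (mod 23).
7 is a non-residue mod 23; no y exists.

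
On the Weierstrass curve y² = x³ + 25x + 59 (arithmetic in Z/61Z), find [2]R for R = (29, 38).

tangent at (29, 38): λ = (3·29² + 25)/(2·38) ≡ 47/15. 15⁻¹ ≡ 57 (mod 61), so λ ≡ 47·57 ≡ 56.
  x = λ² - 29 - 29 = 3136 - 58 ≡ 28; y = λ·(29 - 28) - 38 ≡ 18. → (28, 18)

(28, 18)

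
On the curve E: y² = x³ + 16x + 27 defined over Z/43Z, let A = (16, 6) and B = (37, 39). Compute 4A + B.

First 4A:
Repeated addition: build up to 4A.
2A: tangent at (16, 6): λ = (3·16² + 16)/(2·6) ≡ 10/12. 12⁻¹ ≡ 18 (mod 43) since 12·18 = 216 ≡ 1, so λ ≡ 10·18 ≡ 8.
  x = λ² - 16 - 16 = 64 - 32 ≡ 32; y = λ·(16 - 32) - 6 ≡ 38. → (32, 38)
3A: (32, 38) + (16, 6). λ = (6 - 38)/(16 - 32) ≡ 11/27 mod 43. 27⁻¹ ≡ 8 (mod 43), so λ ≡ 2.
  x = λ² - 32 - 16 = 4 - 48 ≡ 42; y = λ·(32 - 42) - 38 ≡ 28. → (42, 28)
4A: (42, 28) + (16, 6). λ = (6 - 28)/(16 - 42) ≡ 21/17 mod 43. 17⁻¹ ≡ 38 (mod 43), so λ ≡ 24.
  x = λ² - 42 - 16 = 576 - 58 ≡ 2; y = λ·(42 - 2) - 28 ≡ 29. → (2, 29)
4A = (2, 29).
Finally 4A + B:
(2, 29) + (37, 39). λ = (39 - 29)/(37 - 2) ≡ 10/35 mod 43. 35⁻¹ ≡ 16 (mod 43) since 35·16 = 560 ≡ 1, so λ ≡ 31.
  x = λ² - 2 - 37 = 961 - 39 ≡ 19; y = λ·(2 - 19) - 29 ≡ 3. → (19, 3)

(19, 3)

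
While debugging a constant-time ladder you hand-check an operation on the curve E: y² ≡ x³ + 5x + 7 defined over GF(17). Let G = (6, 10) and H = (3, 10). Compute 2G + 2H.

First 2G:
Repeated addition: build up to 2G.
2G: tangent at (6, 10): λ = (3·6² + 5)/(2·10) ≡ 11/3. 3⁻¹ ≡ 6 (mod 17) since 3·6 = 18 ≡ 1, so λ ≡ 11·6 ≡ 15.
  x = λ² - 6 - 6 = 225 - 12 ≡ 9; y = λ·(6 - 9) - 10 ≡ 13. → (9, 13)
2G = (9, 13).
Next 2H:
Repeated addition: build up to 2H.
2H: tangent at (3, 10): λ = (3·3² + 5)/(2·10) ≡ 15/3. 3⁻¹ ≡ 6 (mod 17), so λ ≡ 15·6 ≡ 5.
  x = λ² - 3 - 3 = 25 - 6 ≡ 2; y = λ·(3 - 2) - 10 ≡ 12. → (2, 12)
2H = (2, 12).
Finally 2G + 2H:
(9, 13) + (2, 12). λ = (12 - 13)/(2 - 9) ≡ 16/10 mod 17. 10⁻¹ ≡ 12 (mod 17) since 10·12 = 120 ≡ 1, so λ ≡ 5.
  x = λ² - 9 - 2 = 25 - 11 ≡ 14; y = λ·(9 - 14) - 13 ≡ 13. → (14, 13)

(14, 13)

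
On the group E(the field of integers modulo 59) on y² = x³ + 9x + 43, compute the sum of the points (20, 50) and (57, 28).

(42, 46)

(20, 50) + (57, 28). λ = (28 - 50)/(57 - 20) ≡ 37/37 mod 59. 37⁻¹ ≡ 8 (mod 59) since 37·8 = 296 ≡ 1, so λ ≡ 1.
  x = λ² - 20 - 57 = 1 - 77 ≡ 42; y = λ·(20 - 42) - 50 ≡ 46. → (42, 46)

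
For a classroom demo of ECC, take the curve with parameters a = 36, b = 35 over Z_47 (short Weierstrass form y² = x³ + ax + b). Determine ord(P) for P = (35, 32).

10

2P: tangent at (35, 32): λ = (3·35² + 36)/(2·32) ≡ 45/17. 17⁻¹ ≡ 36 (mod 47) since 17·36 = 612 ≡ 1, so λ ≡ 45·36 ≡ 22.
  x = λ² - 35 - 35 = 484 - 70 ≡ 38; y = λ·(35 - 38) - 32 ≡ 43. → (38, 43)
3P: (38, 43) + (35, 32). λ = (32 - 43)/(35 - 38) ≡ 36/44 mod 47. 44⁻¹ ≡ 31 (mod 47), so λ ≡ 35.
  x = λ² - 38 - 35 = 1225 - 73 ≡ 24; y = λ·(38 - 24) - 43 ≡ 24. → (24, 24)
4P: (24, 24) + (35, 32). λ = (32 - 24)/(35 - 24) ≡ 8/11 mod 47. 11⁻¹ ≡ 30 (mod 47), so λ ≡ 5.
  x = λ² - 24 - 35 = 25 - 59 ≡ 13; y = λ·(24 - 13) - 24 ≡ 31. → (13, 31)
5P: (13, 31) + (35, 32). λ = (32 - 31)/(35 - 13) ≡ 1/22 mod 47. 22⁻¹ ≡ 15 (mod 47), so λ ≡ 15.
  x = λ² - 13 - 35 = 225 - 48 ≡ 36; y = λ·(13 - 36) - 31 ≡ 0. → (36, 0)
6P: (36, 0) + (35, 32). λ = (32 - 0)/(35 - 36) ≡ 32/46 mod 47. 46⁻¹ ≡ 46 (mod 47), so λ ≡ 15.
  x = λ² - 36 - 35 = 225 - 71 ≡ 13; y = λ·(36 - 13) - 0 ≡ 16. → (13, 16)
7P: (13, 16) + (35, 32). λ = (32 - 16)/(35 - 13) ≡ 16/22 mod 47. 22⁻¹ ≡ 15 (mod 47) since 22·15 = 330 ≡ 1, so λ ≡ 5.
  x = λ² - 13 - 35 = 25 - 48 ≡ 24; y = λ·(13 - 24) - 16 ≡ 23. → (24, 23)
8P: (24, 23) + (35, 32). λ = (32 - 23)/(35 - 24) ≡ 9/11 mod 47. 11⁻¹ ≡ 30 (mod 47) since 11·30 = 330 ≡ 1, so λ ≡ 35.
  x = λ² - 24 - 35 = 1225 - 59 ≡ 38; y = λ·(24 - 38) - 23 ≡ 4. → (38, 4)
9P: (38, 4) + (35, 32). λ = (32 - 4)/(35 - 38) ≡ 28/44 mod 47. 44⁻¹ ≡ 31 (mod 47) since 44·31 = 1364 ≡ 1, so λ ≡ 22.
  x = λ² - 38 - 35 = 484 - 73 ≡ 35; y = λ·(38 - 35) - 4 ≡ 15. → (35, 15)
10P: (35, 15) + (35, 32): same x and y₁ ≡ -y₂, so the sum is the point at infinity.
10P = the point at infinity, so the order is 10.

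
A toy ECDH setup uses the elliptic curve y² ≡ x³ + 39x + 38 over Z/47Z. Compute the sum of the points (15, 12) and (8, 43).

(15, 12) + (8, 43). λ = (43 - 12)/(8 - 15) ≡ 31/40 mod 47. 40⁻¹ ≡ 20 (mod 47), so λ ≡ 9.
  x = λ² - 15 - 8 = 81 - 23 ≡ 11; y = λ·(15 - 11) - 12 ≡ 24. → (11, 24)

(11, 24)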